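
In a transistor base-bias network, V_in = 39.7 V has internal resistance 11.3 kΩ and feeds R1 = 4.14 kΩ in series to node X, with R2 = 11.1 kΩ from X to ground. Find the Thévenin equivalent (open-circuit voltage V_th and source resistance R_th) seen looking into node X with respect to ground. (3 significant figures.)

R1' = 11.3 + 4.14 = 15.44 kΩ (source resistance + R1).
Open-circuit (no load on X): V_th = V_in · R2/(R1' + R2) = 39.7 × 11.1/(15.44 + 11.1) = 16.60 V.
Zeroing V_in shorts the top of R1' to ground, so R_th = R1' ‖ R2 = 6.458 kΩ.

V_th ≈ 16.6 V, R_th ≈ 6.46 kΩ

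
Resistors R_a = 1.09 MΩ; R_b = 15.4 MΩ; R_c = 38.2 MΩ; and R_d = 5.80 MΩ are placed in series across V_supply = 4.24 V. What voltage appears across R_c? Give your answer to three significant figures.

ΣR = 1.09 + 15.4 + 38.2 + 5.80 = 60.49 MΩ.
By the voltage-divider rule, V = 4.24 × 38.20/60.49 = 2.678 V.

V ≈ 2.68 V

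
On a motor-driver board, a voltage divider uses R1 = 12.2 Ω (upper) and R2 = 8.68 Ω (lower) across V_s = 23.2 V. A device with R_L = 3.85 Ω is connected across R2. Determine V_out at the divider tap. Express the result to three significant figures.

The load sits in parallel with R2, giving an effective lower resistance R2' = R2·R_L/(R2+R_L) = 2.667 Ω.
Voltage divider with the loaded lower leg: V_out = 23.2 × 2.667/(12.2 + 2.667) = 23.2 × 0.1794 = 4.162 V.

V_out ≈ 4.16 V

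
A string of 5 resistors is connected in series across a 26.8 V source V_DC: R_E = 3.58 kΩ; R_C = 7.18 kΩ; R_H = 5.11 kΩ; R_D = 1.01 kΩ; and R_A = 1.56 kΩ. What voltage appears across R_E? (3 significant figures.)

Total series resistance ΣR = 3.58 + 7.18 + 5.11 + 1.01 + 1.56 = 18.44 kΩ.
V = V_DC · R/ΣR = 26.8 × 0.1941 = 5.203 V.

V ≈ 5.20 V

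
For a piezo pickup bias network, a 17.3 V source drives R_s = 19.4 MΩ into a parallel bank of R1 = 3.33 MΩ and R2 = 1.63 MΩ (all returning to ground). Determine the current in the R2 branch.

Parallel bank: R_p = 1/(1/3.33 + 1/1.63) = 1.094 MΩ.
V_A = 17.3 × 1.094/20.49 = 0.9238 V.
I(R2) = V_A / R2 = 0.9238/1.63 = 0.5667 µA.

I ≈ 0.567 µA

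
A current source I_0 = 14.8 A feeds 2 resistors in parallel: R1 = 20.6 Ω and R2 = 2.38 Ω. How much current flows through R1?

I ≈ 1.53 A

With just two branches, the current splits inversely with resistance.
So I = 14.8 × 2.38/22.98 = 1.533 A.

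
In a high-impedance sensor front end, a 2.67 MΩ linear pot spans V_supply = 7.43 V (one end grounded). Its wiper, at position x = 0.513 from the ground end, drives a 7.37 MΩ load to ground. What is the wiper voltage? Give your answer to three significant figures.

Lower segment x·R_p = 1.370 MΩ; upper segment (1−x)·R_p = 1.300 MΩ.
(x·R_p) ‖ R_L = 1.155 MΩ.
V_out = 7.43 × 1.155/(1.300 + 1.155) = 3.495 V.
(Unloaded: V_out = x·V_supply = 3.81 V.)

V_out ≈ 3.50 V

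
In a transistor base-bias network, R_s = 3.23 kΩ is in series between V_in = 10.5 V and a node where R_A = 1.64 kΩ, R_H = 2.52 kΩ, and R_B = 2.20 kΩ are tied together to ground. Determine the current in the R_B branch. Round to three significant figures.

I ≈ 0.834 mA

Parallel bank: R_p = 1/(1/1.64 + 1/2.52 + 1/2.20) = 0.6844 kΩ.
V_A by voltage divider: V_A = 10.5 × 0.6844/(3.23 + 0.6844) = 1.836 V.
Branch current I = V_A/R_B = 1.836/2.20 = 0.8345 mA.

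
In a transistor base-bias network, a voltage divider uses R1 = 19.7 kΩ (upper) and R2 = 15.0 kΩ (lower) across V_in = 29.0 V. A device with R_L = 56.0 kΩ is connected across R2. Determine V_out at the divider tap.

First combine the lower leg with the load: R2 ‖ R_L = 11.83 kΩ.
Then V_out = V_in · R2'/(R1 + R2') = 29.0 × 11.83/31.53 = 10.88 V.

V_out ≈ 10.9 V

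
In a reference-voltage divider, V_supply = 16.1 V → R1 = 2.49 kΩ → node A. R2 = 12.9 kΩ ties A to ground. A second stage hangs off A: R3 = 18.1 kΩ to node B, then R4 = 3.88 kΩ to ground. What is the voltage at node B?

V_B ≈ 2.18 V

Node A sees R2 in parallel with the series input of stage 2, R3 + R4 = 21.98 kΩ.
R2 ‖ (R3+R4) = 8.129 kΩ.
V_A = 16.1 × 8.129/(2.49 + 8.129) = 12.32 V.
Then the unloaded second divider: V_B = V_A × R4/(R3+R4) = 12.32 × 0.1765 = 2.176 V.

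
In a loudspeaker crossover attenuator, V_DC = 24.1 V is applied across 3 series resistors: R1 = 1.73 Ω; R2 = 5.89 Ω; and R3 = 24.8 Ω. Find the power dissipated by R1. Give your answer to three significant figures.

P ≈ 0.956 W

Series current I = V_DC/ΣR = 24.1/32.42 = 0.7434 A.
V(R1) = I·R = 1.286 V; P = V·I = 1.286 × 0.7434 = 0.9560 W.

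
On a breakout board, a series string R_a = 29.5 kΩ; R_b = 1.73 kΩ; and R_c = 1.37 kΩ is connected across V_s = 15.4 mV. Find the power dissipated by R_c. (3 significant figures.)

P ≈ 0.306 nW

The common current is I = 15.4/32.60 = 0.4724 µA.
P(R_c) = I²·R_c = (0.4724)² × 1.37 = 0.3057 nW.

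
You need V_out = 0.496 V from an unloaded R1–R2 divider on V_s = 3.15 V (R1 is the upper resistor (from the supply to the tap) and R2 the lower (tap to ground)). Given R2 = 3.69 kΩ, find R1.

R1 ≈ 19.7 kΩ

V_out/V_s = R2/(R1+R2) = 0.1575.
Rearranging, R1 = R2·(1−k)/k = 3.69 × 5.351 = 19.74 kΩ.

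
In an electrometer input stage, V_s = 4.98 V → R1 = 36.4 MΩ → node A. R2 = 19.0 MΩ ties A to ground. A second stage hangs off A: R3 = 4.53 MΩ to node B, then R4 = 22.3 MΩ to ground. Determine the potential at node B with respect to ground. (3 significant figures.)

Looking into the second stage from A: R3 + R4 = 26.83 MΩ appears in parallel with R2.
Effective lower resistance at A: R2 ‖ 26.83 = 11.12 MΩ.
First divider: V_A = V_s · 11.12/(36.4 + 11.12) = 1.166 V.
V_B = V_A × 0.8312 = 0.9688 V.

V_B ≈ 0.969 V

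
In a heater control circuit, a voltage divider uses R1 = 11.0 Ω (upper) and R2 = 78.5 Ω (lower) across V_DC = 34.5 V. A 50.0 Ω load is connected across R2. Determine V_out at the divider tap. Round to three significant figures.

First combine the lower leg with the load: R2 ‖ R_L = 30.54 Ω.
Then V_out = V_DC · R2'/(R1 + R2') = 34.5 × 30.54/41.54 = 25.37 V.

V_out ≈ 25.4 V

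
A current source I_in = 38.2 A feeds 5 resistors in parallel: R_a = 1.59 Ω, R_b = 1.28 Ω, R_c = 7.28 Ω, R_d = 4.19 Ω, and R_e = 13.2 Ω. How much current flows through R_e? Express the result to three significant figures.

I ≈ 1.55 A

ΣG = 1/1.59 + 1/1.28 + 1/7.28 + 1/4.19 + 1/13.2 = 1.862.
R_e takes the fraction G_k/ΣG = 0.07576/1.862 = 0.04069, so I = 38.2 × 0.04069 = 1.554 A.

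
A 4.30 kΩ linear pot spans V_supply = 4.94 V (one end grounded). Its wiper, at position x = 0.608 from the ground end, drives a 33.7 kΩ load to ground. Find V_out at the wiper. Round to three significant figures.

V_out ≈ 2.91 V

Split the track: R_lower = x·R_p = 2.614 kΩ, R_upper = (1−x)·R_p = 1.686 kΩ.
(x·R_p) ‖ R_L = 2.426 kΩ.
Loaded-divider output: V_out = 4.94 × 0.5901 = 2.915 V.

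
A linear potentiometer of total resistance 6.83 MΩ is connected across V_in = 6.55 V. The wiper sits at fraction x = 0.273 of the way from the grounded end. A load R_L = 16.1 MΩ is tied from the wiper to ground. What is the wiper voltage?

V_out ≈ 1.65 V

Split the track: R_lower = x·R_p = 1.865 MΩ, R_upper = (1−x)·R_p = 4.965 MΩ.
(x·R_p) ‖ R_L = 1.671 MΩ.
Loaded-divider output: V_out = 6.55 × 0.2518 = 1.649 V.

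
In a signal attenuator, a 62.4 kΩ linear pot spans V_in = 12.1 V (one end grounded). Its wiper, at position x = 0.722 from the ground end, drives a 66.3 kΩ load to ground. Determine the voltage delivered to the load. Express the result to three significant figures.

V_out ≈ 7.35 V

Lower segment x·R_p = 45.05 kΩ; upper segment (1−x)·R_p = 17.35 kΩ.
(x·R_p) ‖ R_L = 26.82 kΩ.
Then V_out = V_in · 26.82/(17.35 + 26.82) = 7.348 V.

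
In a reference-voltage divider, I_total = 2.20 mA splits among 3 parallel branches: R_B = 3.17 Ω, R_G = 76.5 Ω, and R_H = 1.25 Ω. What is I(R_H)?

I ≈ 1.56 mA

Conductances: ΣG = 1/3.17 + 1/76.5 + 1/1.25 = 1.129 (1/Ω).
R_H takes the fraction G_k/ΣG = 0.8000/1.129 = 0.7089, so I = 2.20 × 0.7089 = 1.560 mA.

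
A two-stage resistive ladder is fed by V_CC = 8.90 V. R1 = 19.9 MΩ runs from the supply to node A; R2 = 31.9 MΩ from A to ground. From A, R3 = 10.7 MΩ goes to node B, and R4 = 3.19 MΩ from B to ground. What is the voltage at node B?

Looking into the second stage from A: R3 + R4 = 13.89 MΩ appears in parallel with R2.
R2 ‖ (R3+R4) = 9.677 MΩ.
So V_A = 8.90 × 0.3272 = 2.912 V.
Stage 2 is unloaded, so V_B = V_A · R4/(R3+R4) = 2.912 × 3.19/13.89 = 0.6687 V.

V_B ≈ 0.669 V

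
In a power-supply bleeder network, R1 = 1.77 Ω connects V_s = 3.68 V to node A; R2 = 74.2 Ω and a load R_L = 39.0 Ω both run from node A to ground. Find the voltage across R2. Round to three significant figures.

First combine the lower leg with the load: R2 ‖ R_L = 25.56 Ω.
Now apply the divider: V_out = 3.68 × 0.9352 = 3.442 V.

V_out ≈ 3.44 V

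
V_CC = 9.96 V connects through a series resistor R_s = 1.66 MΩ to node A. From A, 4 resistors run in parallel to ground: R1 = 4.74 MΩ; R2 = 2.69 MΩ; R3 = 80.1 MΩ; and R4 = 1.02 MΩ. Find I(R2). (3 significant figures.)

I ≈ 1.02 µA

Equivalent of the parallel group: R_p = 0.6347 MΩ.
Node voltage V_A = V_CC · R_p/(R_s + R_p) = 9.96 × 0.2766 = 2.755 V.
Branch current I = V_A/R2 = 2.755/2.69 = 1.024 µA.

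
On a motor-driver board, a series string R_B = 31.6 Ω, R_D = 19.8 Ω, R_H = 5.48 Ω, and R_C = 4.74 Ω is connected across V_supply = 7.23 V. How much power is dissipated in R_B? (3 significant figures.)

Series current I = V_supply/ΣR = 7.23/61.62 = 0.1173 A.
P(R_B) = I²·R_B = (0.1173)² × 31.6 = 0.4350 W.

P ≈ 0.435 W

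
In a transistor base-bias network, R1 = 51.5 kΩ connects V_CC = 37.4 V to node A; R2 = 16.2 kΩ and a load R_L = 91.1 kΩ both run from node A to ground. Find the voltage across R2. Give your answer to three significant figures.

V_out ≈ 7.88 V

R2 ‖ R_L = (16.2 × 91.1)/(16.2 + 91.1) = 13.75 kΩ.
Voltage divider with the loaded lower leg: V_out = 37.4 × 13.75/(51.5 + 13.75) = 37.4 × 0.2108 = 7.883 V.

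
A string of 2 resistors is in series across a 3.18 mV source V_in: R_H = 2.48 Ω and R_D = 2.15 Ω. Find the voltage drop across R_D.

V ≈ 1.48 mV

Series total: ΣR = 2.48 + 2.15 = 4.630 Ω.
Voltage divider: V = V_in · (2.150 / 4.630) = 3.18 × 0.4644 = 1.477 mV.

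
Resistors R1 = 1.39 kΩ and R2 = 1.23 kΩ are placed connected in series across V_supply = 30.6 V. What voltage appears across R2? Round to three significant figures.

ΣR = 1.39 + 1.23 = 2.620 kΩ.
Voltage divider: V = V_supply · (1.230 / 2.620) = 30.6 × 0.4695 = 14.37 V.

V ≈ 14.4 V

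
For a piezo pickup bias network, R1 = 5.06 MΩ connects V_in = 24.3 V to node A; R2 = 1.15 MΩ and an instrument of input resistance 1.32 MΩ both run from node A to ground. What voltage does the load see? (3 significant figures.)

The load sits in parallel with R2, giving an effective lower resistance R2' = R2·R_L/(R2+R_L) = 0.6146 MΩ.
Voltage divider with the loaded lower leg: V_out = 24.3 × 0.6146/(5.06 + 0.6146) = 24.3 × 0.1083 = 2.632 V.

V_out ≈ 2.63 V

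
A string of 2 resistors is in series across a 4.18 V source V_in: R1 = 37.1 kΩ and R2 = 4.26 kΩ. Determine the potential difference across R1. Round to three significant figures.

ΣR = 37.1 + 4.26 = 41.36 kΩ.
By the voltage-divider rule, V = 4.18 × 37.10/41.36 = 3.749 V.

V ≈ 3.75 V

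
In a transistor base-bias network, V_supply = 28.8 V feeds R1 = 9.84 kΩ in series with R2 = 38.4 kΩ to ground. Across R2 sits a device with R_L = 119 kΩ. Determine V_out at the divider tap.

V_out ≈ 21.5 V

The load sits in parallel with R2, giving an effective lower resistance R2' = R2·R_L/(R2+R_L) = 29.03 kΩ.
Now apply the divider: V_out = 28.8 × 0.7469 = 21.51 V.
(Unloaded it would be 22.9 V; the load pulls it down.)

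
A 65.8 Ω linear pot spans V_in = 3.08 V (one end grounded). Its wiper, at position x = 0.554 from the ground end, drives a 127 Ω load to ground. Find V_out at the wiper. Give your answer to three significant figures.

The pot divides into 29.35 Ω above the wiper and 36.45 Ω below.
Lower segment in parallel with the load: 36.45 ‖ 127 = 28.32 Ω.
Then V_out = V_in · 28.32/(29.35 + 28.32) = 1.513 V.

V_out ≈ 1.51 V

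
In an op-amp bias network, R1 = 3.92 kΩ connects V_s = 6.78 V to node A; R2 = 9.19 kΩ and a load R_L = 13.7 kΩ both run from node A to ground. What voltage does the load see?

First combine the lower leg with the load: R2 ‖ R_L = 5.500 kΩ.
Voltage divider with the loaded lower leg: V_out = 6.78 × 5.500/(3.92 + 5.500) = 6.78 × 0.5839 = 3.959 V.

V_out ≈ 3.96 V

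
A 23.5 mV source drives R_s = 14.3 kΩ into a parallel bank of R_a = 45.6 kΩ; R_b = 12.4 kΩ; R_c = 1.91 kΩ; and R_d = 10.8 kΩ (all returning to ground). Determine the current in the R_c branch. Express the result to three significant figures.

I ≈ 1.09 µA

Combine the parallel branches: R_p = (1/45.6 + 1/12.4 + 1/1.91 + 1/10.8)⁻¹ = 1.391 kΩ.
V_A = 23.5 × 1.391/15.69 = 2.084 mV.
Branch current I = V_A/R_c = 2.084/1.91 = 1.091 µA.
(Equivalently: I_total = 1.498 µA, then current-divider fraction G_k/ΣG = 0.7285.)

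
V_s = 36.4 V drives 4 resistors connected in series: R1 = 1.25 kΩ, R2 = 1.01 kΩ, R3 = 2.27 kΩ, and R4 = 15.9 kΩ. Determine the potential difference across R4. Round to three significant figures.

V ≈ 28.3 V

Total series resistance ΣR = 1.25 + 1.01 + 2.27 + 15.9 = 20.43 kΩ.
By the voltage-divider rule, V = 36.4 × 15.90/20.43 = 28.33 V.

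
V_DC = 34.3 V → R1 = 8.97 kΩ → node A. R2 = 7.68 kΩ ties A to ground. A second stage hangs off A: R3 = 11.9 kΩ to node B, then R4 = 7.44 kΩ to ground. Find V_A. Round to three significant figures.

The second stage (R3 + R4 = 19.34 kΩ) loads node A in parallel with R2.
Effective lower resistance at A: R2 ‖ 19.34 = 5.497 kΩ.
V_A = 34.3 × 5.497/(8.97 + 5.497) = 13.03 V.

V_A ≈ 13.0 V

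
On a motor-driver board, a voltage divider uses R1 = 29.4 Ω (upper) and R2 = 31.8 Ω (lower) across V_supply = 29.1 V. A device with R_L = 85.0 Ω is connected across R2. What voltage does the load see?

First combine the lower leg with the load: R2 ‖ R_L = 23.14 Ω.
Now apply the divider: V_out = 29.1 × 0.4404 = 12.82 V.
(Unloaded it would be 15.1 V; the load pulls it down.)

V_out ≈ 12.8 V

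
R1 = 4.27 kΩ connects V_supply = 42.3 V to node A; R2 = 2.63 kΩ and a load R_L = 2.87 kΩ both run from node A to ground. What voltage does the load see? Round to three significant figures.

R2 ‖ R_L = (2.63 × 2.87)/(2.63 + 2.87) = 1.372 kΩ.
Then V_out = V_supply · R2'/(R1 + R2') = 42.3 × 1.372/5.642 = 10.29 V.

V_out ≈ 10.3 V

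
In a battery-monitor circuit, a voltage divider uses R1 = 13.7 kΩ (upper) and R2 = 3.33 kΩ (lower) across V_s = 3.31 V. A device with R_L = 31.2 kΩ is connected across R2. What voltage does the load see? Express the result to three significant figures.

First combine the lower leg with the load: R2 ‖ R_L = 3.009 kΩ.
Then V_out = V_s · R2'/(R1 + R2') = 3.31 × 3.009/16.71 = 0.5961 V.
(Unloaded it would be 0.647 V; the load pulls it down.)

V_out ≈ 0.596 V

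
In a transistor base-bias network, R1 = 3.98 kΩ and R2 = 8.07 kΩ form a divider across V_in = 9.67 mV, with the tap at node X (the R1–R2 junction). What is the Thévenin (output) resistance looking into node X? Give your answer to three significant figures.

Zeroing V_in shorts the top of R1 to ground, so R_th = R1 ‖ R2 = 2.665 kΩ.

R_th ≈ 2.67 kΩ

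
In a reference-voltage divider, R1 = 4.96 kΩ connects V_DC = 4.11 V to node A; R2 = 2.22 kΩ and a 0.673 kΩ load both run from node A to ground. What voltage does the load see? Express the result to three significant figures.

The load sits in parallel with R2, giving an effective lower resistance R2' = R2·R_L/(R2+R_L) = 0.5164 kΩ.
Voltage divider with the loaded lower leg: V_out = 4.11 × 0.5164/(4.96 + 0.5164) = 4.11 × 0.09430 = 0.3876 V.

V_out ≈ 0.388 V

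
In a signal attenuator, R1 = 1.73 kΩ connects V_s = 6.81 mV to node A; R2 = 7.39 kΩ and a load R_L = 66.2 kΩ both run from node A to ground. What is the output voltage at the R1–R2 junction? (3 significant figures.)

V_out ≈ 5.40 mV

R2 ‖ R_L = (7.39 × 66.2)/(7.39 + 66.2) = 6.648 kΩ.
Then V_out = V_s · R2'/(R1 + R2') = 6.81 × 6.648/8.378 = 5.404 mV.
(Unloaded it would be 5.52 mV; the load pulls it down.)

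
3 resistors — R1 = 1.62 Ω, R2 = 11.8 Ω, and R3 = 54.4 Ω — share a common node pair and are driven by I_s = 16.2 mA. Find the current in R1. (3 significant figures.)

Conductances: ΣG = 1/1.62 + 1/11.8 + 1/54.4 = 0.7204 (1/Ω).
R1 takes the fraction G_k/ΣG = 0.6173/0.7204 = 0.8568, so I = 16.2 × 0.8568 = 13.88 mA.

I ≈ 13.9 mA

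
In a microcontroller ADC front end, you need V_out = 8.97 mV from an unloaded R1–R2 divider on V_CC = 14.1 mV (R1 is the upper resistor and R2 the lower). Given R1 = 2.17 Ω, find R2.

R2 ≈ 3.79 Ω

The divider ratio is R2/(R1+R2) = 8.97/14.1 = 0.6362.
Rearranging, R2 = R1·k/(1−k) = 2.17 × 1.749 = 3.794 Ω.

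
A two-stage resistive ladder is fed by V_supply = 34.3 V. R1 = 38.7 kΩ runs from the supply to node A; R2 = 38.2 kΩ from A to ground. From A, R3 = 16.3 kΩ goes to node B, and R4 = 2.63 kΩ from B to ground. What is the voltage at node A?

The second stage (R3 + R4 = 18.93 kΩ) loads node A in parallel with R2.
R2 ‖ (R3+R4) = 12.66 kΩ.
First divider: V_A = V_supply · 12.66/(38.7 + 12.66) = 8.454 V.

V_A ≈ 8.45 V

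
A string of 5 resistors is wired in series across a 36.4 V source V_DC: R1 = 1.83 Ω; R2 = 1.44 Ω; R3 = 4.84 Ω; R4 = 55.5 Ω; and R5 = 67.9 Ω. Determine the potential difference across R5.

Series total: ΣR = 1.83 + 1.44 + 4.84 + 55.5 + 67.9 = 131.5 Ω.
Voltage divider: V = V_DC · (67.90 / 131.5) = 36.4 × 0.5163 = 18.79 V.

V ≈ 18.8 V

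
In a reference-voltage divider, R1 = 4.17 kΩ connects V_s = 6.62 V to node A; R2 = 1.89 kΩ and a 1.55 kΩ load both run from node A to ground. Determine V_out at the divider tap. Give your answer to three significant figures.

R2 ‖ R_L = (1.89 × 1.55)/(1.89 + 1.55) = 0.8516 kΩ.
Now apply the divider: V_out = 6.62 × 0.1696 = 1.123 V.

V_out ≈ 1.12 V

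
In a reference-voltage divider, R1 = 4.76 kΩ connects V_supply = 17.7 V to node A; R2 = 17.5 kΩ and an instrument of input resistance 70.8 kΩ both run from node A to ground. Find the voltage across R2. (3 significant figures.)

First combine the lower leg with the load: R2 ‖ R_L = 14.03 kΩ.
Then V_out = V_supply · R2'/(R1 + R2') = 17.7 × 14.03/18.79 = 13.22 V.

V_out ≈ 13.2 V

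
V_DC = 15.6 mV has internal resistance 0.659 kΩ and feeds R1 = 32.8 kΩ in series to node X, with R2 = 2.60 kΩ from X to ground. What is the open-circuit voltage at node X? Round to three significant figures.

R1' = 0.659 + 32.8 = 33.46 kΩ (source resistance + R1).
With X open, the divider is unloaded: V_th = 15.6 × 2.60/36.06 = 1.125 mV.

V_th ≈ 1.12 mV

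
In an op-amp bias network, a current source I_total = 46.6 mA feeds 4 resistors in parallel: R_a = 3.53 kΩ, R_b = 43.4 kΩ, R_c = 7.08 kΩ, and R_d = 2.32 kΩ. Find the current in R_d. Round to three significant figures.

I ≈ 22.9 mA

Total conductance ΣG = 1/3.53 + 1/43.4 + 1/7.08 + 1/2.32 = 0.8786 (units of 1/kΩ).
R_d takes the fraction G_k/ΣG = 0.4310/0.8786 = 0.4906, so I = 46.6 × 0.4906 = 22.86 mA.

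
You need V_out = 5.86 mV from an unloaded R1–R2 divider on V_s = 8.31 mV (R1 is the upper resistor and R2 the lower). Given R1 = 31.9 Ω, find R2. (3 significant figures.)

R2 ≈ 76.3 Ω

Required fraction k = V_out/V_s = 0.7052.
Rearranging, R2 = R1·k/(1−k) = 31.9 × 2.392 = 76.30 Ω.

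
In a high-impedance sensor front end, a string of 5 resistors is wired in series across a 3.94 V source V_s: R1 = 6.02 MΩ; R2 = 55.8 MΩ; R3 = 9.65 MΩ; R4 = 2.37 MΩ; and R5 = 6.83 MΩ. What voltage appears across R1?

ΣR = 6.02 + 55.8 + 9.65 + 2.37 + 6.83 = 80.67 MΩ.
V = V_s · R/ΣR = 3.94 × 0.07463 = 0.2940 V.

V ≈ 0.294 V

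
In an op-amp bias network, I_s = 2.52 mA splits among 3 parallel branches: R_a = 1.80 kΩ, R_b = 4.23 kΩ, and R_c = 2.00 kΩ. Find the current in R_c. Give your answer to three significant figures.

I ≈ 0.975 mA

ΣG = 1/1.80 + 1/4.23 + 1/2.00 = 1.292.
R_c takes the fraction G_k/ΣG = 0.5000/1.292 = 0.3870, so I = 2.52 × 0.3870 = 0.9753 mA.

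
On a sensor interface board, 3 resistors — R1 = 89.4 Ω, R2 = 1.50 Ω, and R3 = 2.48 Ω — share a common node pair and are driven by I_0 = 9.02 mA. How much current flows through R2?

Conductances: ΣG = 1/89.4 + 1/1.50 + 1/2.48 = 1.081 (1/Ω).
By the current-divider rule, I = I_0 · G_k/ΣG = 9.02 × 0.6167 = 5.562 mA.

I ≈ 5.56 mA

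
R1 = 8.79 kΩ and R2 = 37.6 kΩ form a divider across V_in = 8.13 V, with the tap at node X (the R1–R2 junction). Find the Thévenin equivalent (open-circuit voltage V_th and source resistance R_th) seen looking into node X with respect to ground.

V_th is the unloaded tap voltage: V_in · R2/(R1+R2) = 8.13 × 0.8105 = 6.590 V.
With V_in suppressed (replaced by a short), R_th = R1 ‖ R2 = (8.790 × 37.6)/(8.790 + 37.6) = 7.124 kΩ.

V_th ≈ 6.59 V, R_th ≈ 7.12 kΩ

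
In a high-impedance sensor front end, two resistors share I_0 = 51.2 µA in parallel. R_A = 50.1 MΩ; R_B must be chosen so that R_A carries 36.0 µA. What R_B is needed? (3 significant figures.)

R_B ≈ 119 MΩ

The fraction through R_A equals R_B/(R_A+R_B).
With f = 0.7031, R_B = R_A · f/(1−f) = 50.1 × 2.368 = 118.7 MΩ.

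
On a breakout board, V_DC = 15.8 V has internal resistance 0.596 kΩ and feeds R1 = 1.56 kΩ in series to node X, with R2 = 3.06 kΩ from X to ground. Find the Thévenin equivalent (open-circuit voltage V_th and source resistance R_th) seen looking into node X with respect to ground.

V_th ≈ 9.27 V, R_th ≈ 1.26 kΩ

R1' = 0.596 + 1.56 = 2.156 kΩ (source resistance + R1).
Open-circuit (no load on X): V_th = V_DC · R2/(R1' + R2) = 15.8 × 3.06/(2.156 + 3.06) = 9.269 V.
With V_DC suppressed (replaced by a short), R_th = R1' ‖ R2 = (2.156 × 3.06)/(2.156 + 3.06) = 1.265 kΩ.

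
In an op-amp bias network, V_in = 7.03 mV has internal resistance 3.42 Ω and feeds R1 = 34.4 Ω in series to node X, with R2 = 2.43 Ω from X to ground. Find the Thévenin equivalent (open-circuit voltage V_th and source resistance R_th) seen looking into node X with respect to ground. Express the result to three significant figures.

R1' = 3.42 + 34.4 = 37.82 Ω (source resistance + R1).
Open-circuit (no load on X): V_th = V_in · R2/(R1' + R2) = 7.03 × 2.43/(37.82 + 2.43) = 0.4244 mV.
Zeroing V_in shorts the top of R1' to ground, so R_th = R1' ‖ R2 = 2.283 Ω.

V_th ≈ 0.424 mV, R_th ≈ 2.28 Ω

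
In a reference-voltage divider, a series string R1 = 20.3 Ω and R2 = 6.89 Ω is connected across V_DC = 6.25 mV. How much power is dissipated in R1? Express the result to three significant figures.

The common current is I = 6.25/27.19 = 0.2299 mA.
P(R1) = I²·R1 = (0.2299)² × 20.3 = 1.073 µW.

P ≈ 1.07 µW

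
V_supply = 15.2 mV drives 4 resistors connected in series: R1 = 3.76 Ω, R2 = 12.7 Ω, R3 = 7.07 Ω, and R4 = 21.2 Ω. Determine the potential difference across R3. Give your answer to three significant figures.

V ≈ 2.40 mV

Series total: ΣR = 3.76 + 12.7 + 7.07 + 21.2 = 44.73 Ω.
Voltage divider: V = V_supply · (7.070 / 44.73) = 15.2 × 0.1581 = 2.403 mV.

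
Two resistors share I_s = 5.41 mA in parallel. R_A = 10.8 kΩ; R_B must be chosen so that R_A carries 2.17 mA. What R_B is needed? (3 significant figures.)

R_B ≈ 7.23 kΩ

In a two-way split, I_A/I_s = R_B/(R_A + R_B).
2.17/5.41 = R_B/(R_A + R_B) → R_B = R_A · (0.4011)/(1 − 0.4011) = 10.8 × 0.6698 = 7.233 kΩ.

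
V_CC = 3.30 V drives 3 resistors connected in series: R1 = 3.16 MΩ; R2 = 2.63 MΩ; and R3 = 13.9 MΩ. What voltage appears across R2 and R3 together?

V ≈ 2.77 V

Total series resistance ΣR = 3.16 + 2.63 + 13.9 = 19.69 MΩ.
R_{R2..R3} = 2.63 + 13.9 = 16.53 MΩ.
V = V_CC · R/ΣR = 3.30 × 0.8395 = 2.770 V.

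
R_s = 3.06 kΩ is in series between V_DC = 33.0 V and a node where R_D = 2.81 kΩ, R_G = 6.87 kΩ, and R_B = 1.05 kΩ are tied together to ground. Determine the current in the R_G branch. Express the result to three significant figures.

Parallel bank: R_p = 1/(1/2.81 + 1/6.87 + 1/1.05) = 0.6878 kΩ.
V_A = 33.0 × 0.6878/3.748 = 6.057 V.
I(R_G) = V_A / R_G = 6.057/6.87 = 0.8816 mA.

I ≈ 0.882 mA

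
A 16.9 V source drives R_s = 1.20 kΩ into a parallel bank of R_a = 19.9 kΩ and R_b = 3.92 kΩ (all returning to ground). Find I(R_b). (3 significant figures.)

Equivalent of the parallel group: R_p = 3.275 kΩ.
V_A = 16.9 × 3.275/4.475 = 12.37 V.
Branch current I = V_A/R_b = 12.37/3.92 = 3.155 mA.

I ≈ 3.16 mA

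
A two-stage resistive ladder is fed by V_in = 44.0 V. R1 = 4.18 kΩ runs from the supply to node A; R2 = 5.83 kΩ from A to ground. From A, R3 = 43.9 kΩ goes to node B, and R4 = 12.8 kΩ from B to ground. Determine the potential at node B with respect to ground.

The second stage (R3 + R4 = 56.70 kΩ) loads node A in parallel with R2.
R2 ‖ (R3+R4) = 5.286 kΩ.
So V_A = 44.0 × 0.5584 = 24.57 V.
Stage 2 is unloaded, so V_B = V_A · R4/(R3+R4) = 24.57 × 12.8/56.70 = 5.547 V.

V_B ≈ 5.55 V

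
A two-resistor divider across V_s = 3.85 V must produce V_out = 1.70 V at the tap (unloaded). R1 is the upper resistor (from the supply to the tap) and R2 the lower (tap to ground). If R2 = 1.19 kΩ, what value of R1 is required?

R1 ≈ 1.50 kΩ

V_out/V_s = R2/(R1+R2) = 0.4416.
So R1 = R2 · (V_s/V_out − 1) = 1.19 × (3.85/1.70 − 1) = 1.19 × 1.265 = 1.505 kΩ.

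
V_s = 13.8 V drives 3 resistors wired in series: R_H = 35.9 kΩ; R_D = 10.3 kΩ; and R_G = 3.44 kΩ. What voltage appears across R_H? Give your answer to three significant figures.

ΣR = 35.9 + 10.3 + 3.44 = 49.64 kΩ.
V = V_s · R/ΣR = 13.8 × 0.7232 = 9.980 V.

V ≈ 9.98 V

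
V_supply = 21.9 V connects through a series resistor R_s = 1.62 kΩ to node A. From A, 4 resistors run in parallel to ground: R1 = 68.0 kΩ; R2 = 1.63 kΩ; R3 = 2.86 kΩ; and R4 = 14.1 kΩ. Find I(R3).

I ≈ 2.84 mA

Parallel bank: R_p = 1/(1/68.0 + 1/1.63 + 1/2.86 + 1/14.1) = 0.9535 kΩ.
V_A by voltage divider: V_A = 21.9 × 0.9535/(1.62 + 0.9535) = 8.114 V.
Branch current I = V_A/R3 = 8.114/2.86 = 2.837 mA.
(Check via current divider: I_total = 8.510 mA; share G_k/ΣG = 0.3334 → same result.)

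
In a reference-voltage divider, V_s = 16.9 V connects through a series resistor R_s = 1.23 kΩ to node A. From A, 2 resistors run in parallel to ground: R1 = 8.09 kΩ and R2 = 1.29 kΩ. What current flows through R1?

I ≈ 0.992 mA

Combine the parallel branches: R_p = (1/8.09 + 1/1.29)⁻¹ = 1.113 kΩ.
V_A = 16.9 × 1.113/2.343 = 8.026 V.
I(R1) = V_A / R1 = 8.026/8.09 = 0.9921 mA.
(Equivalently: I_total = 7.214 mA, then current-divider fraction G_k/ΣG = 0.1375.)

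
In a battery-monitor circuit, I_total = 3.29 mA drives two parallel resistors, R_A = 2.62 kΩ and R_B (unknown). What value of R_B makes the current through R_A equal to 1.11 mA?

R_B ≈ 1.33 kΩ

In a two-way split, I_A/I_total = R_B/(R_A + R_B).
1.11/3.29 = R_B/(R_A + R_B) → R_B = R_A · (0.3374)/(1 − 0.3374) = 2.62 × 0.5092 = 1.334 kΩ.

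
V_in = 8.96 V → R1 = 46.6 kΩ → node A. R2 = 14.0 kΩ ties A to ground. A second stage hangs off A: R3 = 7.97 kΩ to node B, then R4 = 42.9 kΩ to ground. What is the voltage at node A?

The second stage (R3 + R4 = 50.87 kΩ) loads node A in parallel with R2.
Effective lower resistance at A: R2 ‖ 50.87 = 10.98 kΩ.
First divider: V_A = V_in · 10.98/(46.6 + 10.98) = 1.708 V.

V_A ≈ 1.71 V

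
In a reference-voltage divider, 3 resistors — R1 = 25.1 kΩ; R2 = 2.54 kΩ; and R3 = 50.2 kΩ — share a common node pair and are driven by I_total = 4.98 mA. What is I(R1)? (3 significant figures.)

ΣG = 1/25.1 + 1/2.54 + 1/50.2 = 0.4535.
Current divider: I(R1) = I_total · G_k/ΣG = 4.98 × (0.03984/0.4535) = 4.98 × 0.08786 = 0.4375 mA.

I ≈ 0.438 mA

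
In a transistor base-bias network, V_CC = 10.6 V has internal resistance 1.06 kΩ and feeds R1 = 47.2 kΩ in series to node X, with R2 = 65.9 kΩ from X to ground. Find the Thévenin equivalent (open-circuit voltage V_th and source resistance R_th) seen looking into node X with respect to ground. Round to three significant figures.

R1' = 1.06 + 47.2 = 48.26 kΩ (source resistance + R1).
Open-circuit (no load on X): V_th = V_CC · R2/(R1' + R2) = 10.6 × 65.9/(48.26 + 65.9) = 6.119 V.
Zeroing V_CC shorts the top of R1' to ground, so R_th = R1' ‖ R2 = 27.86 kΩ.

V_th ≈ 6.12 V, R_th ≈ 27.9 kΩ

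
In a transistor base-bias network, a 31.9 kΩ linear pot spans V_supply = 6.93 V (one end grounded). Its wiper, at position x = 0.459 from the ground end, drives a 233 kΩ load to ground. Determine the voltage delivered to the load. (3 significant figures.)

Lower segment x·R_p = 14.64 kΩ; upper segment (1−x)·R_p = 17.26 kΩ.
R_L loads the lower segment: effective lower R = 13.78 kΩ.
Loaded-divider output: V_out = 6.93 × 0.4439 = 3.076 V.

V_out ≈ 3.08 V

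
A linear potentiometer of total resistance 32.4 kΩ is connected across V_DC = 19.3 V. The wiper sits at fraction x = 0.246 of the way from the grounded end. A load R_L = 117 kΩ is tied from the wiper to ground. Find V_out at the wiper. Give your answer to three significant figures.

Lower segment x·R_p = 7.970 kΩ; upper segment (1−x)·R_p = 24.43 kΩ.
(x·R_p) ‖ R_L = 7.462 kΩ.
V_out = 19.3 × 7.462/(24.43 + 7.462) = 4.516 V.

V_out ≈ 4.52 V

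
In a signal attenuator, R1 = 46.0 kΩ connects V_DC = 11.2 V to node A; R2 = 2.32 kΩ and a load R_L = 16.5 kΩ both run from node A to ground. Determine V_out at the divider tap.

The load sits in parallel with R2, giving an effective lower resistance R2' = R2·R_L/(R2+R_L) = 2.034 kΩ.
Now apply the divider: V_out = 11.2 × 0.04235 = 0.4743 V.

V_out ≈ 0.474 V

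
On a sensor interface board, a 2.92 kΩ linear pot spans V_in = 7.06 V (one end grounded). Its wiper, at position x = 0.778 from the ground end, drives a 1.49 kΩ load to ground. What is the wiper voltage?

Split the track: R_lower = x·R_p = 2.272 kΩ, R_upper = (1−x)·R_p = 0.6482 kΩ.
R_L loads the lower segment: effective lower R = 0.8998 kΩ.
V_out = 7.06 × 0.8998/(0.6482 + 0.8998) = 4.104 V.

V_out ≈ 4.10 V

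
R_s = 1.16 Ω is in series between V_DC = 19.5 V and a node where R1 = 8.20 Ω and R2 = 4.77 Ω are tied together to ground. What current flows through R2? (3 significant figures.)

Parallel bank: R_p = 1/(1/8.20 + 1/4.77) = 3.016 Ω.
Node voltage V_A = V_DC · R_p/(R_s + R_p) = 19.5 × 0.7222 = 14.08 V.
I(R2) = V_A / R2 = 14.08/4.77 = 2.952 A.

I ≈ 2.95 A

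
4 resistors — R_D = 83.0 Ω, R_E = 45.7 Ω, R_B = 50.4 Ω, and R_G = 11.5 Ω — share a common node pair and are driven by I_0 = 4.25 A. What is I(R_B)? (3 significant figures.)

I ≈ 0.599 A

Total conductance ΣG = 1/83.0 + 1/45.7 + 1/50.4 + 1/11.5 = 0.1407 (units of 1/Ω).
By the current-divider rule, I = I_0 · G_k/ΣG = 4.25 × 0.1410 = 0.5992 A.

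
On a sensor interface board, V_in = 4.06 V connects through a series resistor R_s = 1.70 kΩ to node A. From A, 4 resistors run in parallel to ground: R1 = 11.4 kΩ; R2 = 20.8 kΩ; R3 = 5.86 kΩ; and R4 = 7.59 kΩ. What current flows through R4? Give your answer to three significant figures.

I ≈ 0.307 mA

Parallel bank: R_p = 1/(1/11.4 + 1/20.8 + 1/5.86 + 1/7.59) = 2.282 kΩ.
V_A by voltage divider: V_A = 4.06 × 2.282/(1.70 + 2.282) = 2.327 V.
I(R4) = V_A / R4 = 2.327/7.59 = 0.3066 mA.
(Check via current divider: I_total = 1.020 mA; share G_k/ΣG = 0.3007 → same result.)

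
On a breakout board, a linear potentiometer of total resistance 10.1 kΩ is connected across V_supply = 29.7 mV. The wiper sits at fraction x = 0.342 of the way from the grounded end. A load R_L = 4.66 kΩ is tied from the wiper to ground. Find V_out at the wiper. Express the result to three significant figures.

Split the track: R_lower = x·R_p = 3.454 kΩ, R_upper = (1−x)·R_p = 6.646 kΩ.
Lower segment in parallel with the load: 3.454 ‖ 4.66 = 1.984 kΩ.
Loaded-divider output: V_out = 29.7 × 0.2299 = 6.827 mV.
(Unloaded: V_out = x·V_supply = 10.2 mV.)

V_out ≈ 6.83 mV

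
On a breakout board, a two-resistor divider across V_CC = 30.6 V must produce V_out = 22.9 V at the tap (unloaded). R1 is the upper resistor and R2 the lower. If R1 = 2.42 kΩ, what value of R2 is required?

The divider ratio is R2/(R1+R2) = 22.9/30.6 = 0.7484.
Rearranging, R2 = R1·k/(1−k) = 2.42 × 2.974 = 7.197 kΩ.

R2 ≈ 7.20 kΩ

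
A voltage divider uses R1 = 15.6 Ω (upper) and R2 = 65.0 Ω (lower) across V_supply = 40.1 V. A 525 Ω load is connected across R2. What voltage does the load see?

R2 ‖ R_L = (65.0 × 525)/(65.0 + 525) = 57.84 Ω.
Then V_out = V_supply · R2'/(R1 + R2') = 40.1 × 57.84/73.44 = 31.58 V.
(Unloaded it would be 32.3 V; the load pulls it down.)

V_out ≈ 31.6 V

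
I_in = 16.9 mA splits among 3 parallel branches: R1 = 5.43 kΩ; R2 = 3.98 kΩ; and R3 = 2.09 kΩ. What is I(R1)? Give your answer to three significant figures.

I ≈ 3.41 mA

Conductances: ΣG = 1/5.43 + 1/3.98 + 1/2.09 = 0.9139 (1/kΩ).
Current divider: I(R1) = I_in · G_k/ΣG = 16.9 × (0.1842/0.9139) = 16.9 × 0.2015 = 3.406 mA.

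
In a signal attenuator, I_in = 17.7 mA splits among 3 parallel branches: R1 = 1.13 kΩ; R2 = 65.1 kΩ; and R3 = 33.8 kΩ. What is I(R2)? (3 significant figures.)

ΣG = 1/1.13 + 1/65.1 + 1/33.8 = 0.9299.
By the current-divider rule, I = I_in · G_k/ΣG = 17.7 × 0.01652 = 0.2924 mA.

I ≈ 0.292 mA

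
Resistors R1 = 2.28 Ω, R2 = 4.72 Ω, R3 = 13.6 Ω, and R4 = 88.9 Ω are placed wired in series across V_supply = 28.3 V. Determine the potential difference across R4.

Total series resistance ΣR = 2.28 + 4.72 + 13.6 + 88.9 = 109.5 Ω.
By the voltage-divider rule, V = 28.3 × 88.90/109.5 = 22.98 V.

V ≈ 23.0 V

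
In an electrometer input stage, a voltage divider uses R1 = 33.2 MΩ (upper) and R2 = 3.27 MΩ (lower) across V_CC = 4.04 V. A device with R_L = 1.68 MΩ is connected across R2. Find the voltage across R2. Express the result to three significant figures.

R2 ‖ R_L = (3.27 × 1.68)/(3.27 + 1.68) = 1.110 MΩ.
Then V_out = V_CC · R2'/(R1 + R2') = 4.04 × 1.110/34.31 = 0.1307 V.

V_out ≈ 0.131 V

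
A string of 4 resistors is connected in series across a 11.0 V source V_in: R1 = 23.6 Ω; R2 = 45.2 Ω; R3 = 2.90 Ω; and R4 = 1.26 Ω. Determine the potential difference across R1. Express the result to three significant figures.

Total series resistance ΣR = 23.6 + 45.2 + 2.90 + 1.26 = 72.96 Ω.
By the voltage-divider rule, V = 11.0 × 23.60/72.96 = 3.558 V.

V ≈ 3.56 V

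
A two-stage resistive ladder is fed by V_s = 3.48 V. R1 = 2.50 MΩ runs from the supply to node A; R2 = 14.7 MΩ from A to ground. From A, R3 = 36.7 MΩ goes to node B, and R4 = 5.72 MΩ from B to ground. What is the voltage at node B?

Node A sees R2 in parallel with the series input of stage 2, R3 + R4 = 42.42 MΩ.
R2 ‖ (R3+R4) = 10.92 MΩ.
First divider: V_A = V_s · 10.92/(2.50 + 10.92) = 2.832 V.
V_B = V_A × 0.1348 = 0.3818 V.

V_B ≈ 0.382 V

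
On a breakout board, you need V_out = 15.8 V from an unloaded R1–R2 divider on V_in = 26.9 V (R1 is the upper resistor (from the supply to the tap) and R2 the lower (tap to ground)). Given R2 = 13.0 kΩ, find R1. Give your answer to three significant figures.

R1 ≈ 9.13 kΩ

V_out/V_in = R2/(R1+R2) = 0.5874.
Rearranging, R1 = R2·(1−k)/k = 13.0 × 0.7025 = 9.133 kΩ.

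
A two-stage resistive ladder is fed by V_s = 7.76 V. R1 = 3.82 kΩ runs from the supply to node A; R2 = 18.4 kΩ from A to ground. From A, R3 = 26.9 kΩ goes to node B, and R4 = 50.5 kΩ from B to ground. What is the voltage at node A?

V_A ≈ 6.17 V

Looking into the second stage from A: R3 + R4 = 77.40 kΩ appears in parallel with R2.
R2 ‖ (R3+R4) = 14.87 kΩ.
V_A = 7.76 × 14.87/(3.82 + 14.87) = 6.174 V.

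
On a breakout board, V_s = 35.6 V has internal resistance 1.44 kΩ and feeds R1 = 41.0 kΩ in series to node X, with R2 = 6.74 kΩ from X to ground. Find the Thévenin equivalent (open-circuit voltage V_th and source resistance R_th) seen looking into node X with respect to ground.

V_th ≈ 4.88 V, R_th ≈ 5.82 kΩ

R1' = 1.44 + 41.0 = 42.44 kΩ (source resistance + R1).
With X open, the divider is unloaded: V_th = 35.6 × 6.74/49.18 = 4.879 V.
Looking into X with the source shorted: R_th = R1'·R2/(R1'+R2) = 42.44 × 6.74/49.18 = 5.816 kΩ.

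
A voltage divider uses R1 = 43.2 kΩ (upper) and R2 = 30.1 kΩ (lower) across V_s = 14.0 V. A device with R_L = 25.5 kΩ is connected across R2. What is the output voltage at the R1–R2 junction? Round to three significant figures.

First combine the lower leg with the load: R2 ‖ R_L = 13.80 kΩ.
Now apply the divider: V_out = 14.0 × 0.2422 = 3.390 V.
(Unloaded it would be 5.75 V; the load pulls it down.)

V_out ≈ 3.39 V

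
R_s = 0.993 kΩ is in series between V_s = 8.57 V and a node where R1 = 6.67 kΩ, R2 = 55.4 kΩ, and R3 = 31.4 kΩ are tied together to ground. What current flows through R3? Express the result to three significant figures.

Parallel bank: R_p = 1/(1/6.67 + 1/55.4 + 1/31.4) = 5.004 kΩ.
Node voltage V_A = V_s · R_p/(R_s + R_p) = 8.57 × 0.8344 = 7.151 V.
I(R3) = V_A / R3 = 7.151/31.4 = 0.2277 mA.

I ≈ 0.228 mA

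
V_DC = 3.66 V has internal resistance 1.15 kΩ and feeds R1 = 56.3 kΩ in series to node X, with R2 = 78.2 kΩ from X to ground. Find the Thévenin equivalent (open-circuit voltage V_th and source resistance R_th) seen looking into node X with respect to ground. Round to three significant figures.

V_th ≈ 2.11 V, R_th ≈ 33.1 kΩ

R1' = 1.15 + 56.3 = 57.45 kΩ (source resistance + R1).
With X open, the divider is unloaded: V_th = 3.66 × 78.2/135.7 = 2.110 V.
With V_DC suppressed (replaced by a short), R_th = R1' ‖ R2 = (57.45 × 78.2)/(57.45 + 78.2) = 33.12 kΩ.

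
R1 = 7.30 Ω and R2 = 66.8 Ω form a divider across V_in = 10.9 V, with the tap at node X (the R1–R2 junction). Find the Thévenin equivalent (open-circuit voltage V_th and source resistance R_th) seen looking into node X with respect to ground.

V_th ≈ 9.83 V, R_th ≈ 6.58 Ω

Open-circuit (no load on X): V_th = V_in · R2/(R1 + R2) = 10.9 × 66.8/(7.300 + 66.8) = 9.826 V.
Zeroing V_in shorts the top of R1 to ground, so R_th = R1 ‖ R2 = 6.581 Ω.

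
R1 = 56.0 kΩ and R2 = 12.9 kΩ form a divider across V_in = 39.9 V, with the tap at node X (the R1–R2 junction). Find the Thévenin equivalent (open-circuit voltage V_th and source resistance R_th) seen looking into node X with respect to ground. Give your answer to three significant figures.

V_th ≈ 7.47 V, R_th ≈ 10.5 kΩ

Open-circuit (no load on X): V_th = V_in · R2/(R1 + R2) = 39.9 × 12.9/(56.00 + 12.9) = 7.470 V.
Looking into X with the source shorted: R_th = R1·R2/(R1+R2) = 56.00 × 12.9/68.90 = 10.48 kΩ.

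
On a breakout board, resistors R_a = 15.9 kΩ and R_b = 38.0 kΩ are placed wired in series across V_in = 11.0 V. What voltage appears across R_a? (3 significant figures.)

Series total: ΣR = 15.9 + 38.0 = 53.90 kΩ.
V = V_in · R/ΣR = 11.0 × 0.2950 = 3.245 V.

V ≈ 3.24 V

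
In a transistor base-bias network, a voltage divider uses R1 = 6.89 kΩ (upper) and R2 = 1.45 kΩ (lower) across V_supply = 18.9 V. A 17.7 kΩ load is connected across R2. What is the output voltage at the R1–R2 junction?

First combine the lower leg with the load: R2 ‖ R_L = 1.340 kΩ.
Now apply the divider: V_out = 18.9 × 0.1628 = 3.078 V.

V_out ≈ 3.08 V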